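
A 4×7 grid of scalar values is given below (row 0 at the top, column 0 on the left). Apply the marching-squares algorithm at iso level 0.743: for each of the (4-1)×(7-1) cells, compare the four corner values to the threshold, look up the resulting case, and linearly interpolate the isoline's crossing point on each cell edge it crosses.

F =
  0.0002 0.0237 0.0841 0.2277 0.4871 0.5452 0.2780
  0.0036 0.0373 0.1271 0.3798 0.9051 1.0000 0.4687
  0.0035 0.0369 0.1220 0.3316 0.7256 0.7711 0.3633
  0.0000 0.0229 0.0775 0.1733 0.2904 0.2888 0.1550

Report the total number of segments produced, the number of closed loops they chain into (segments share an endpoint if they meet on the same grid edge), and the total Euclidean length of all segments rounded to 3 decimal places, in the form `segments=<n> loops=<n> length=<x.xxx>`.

cell (0,3): code 0100 → (0.612,4.000)–(1.000,3.691)
cell (0,4): code 1100 → (0.435,5.000)–(0.612,4.000)
cell (0,5): code 1000 → (1.000,5.484)–(0.435,5.000)
cell (1,3): code 0010 → (1.000,3.691)–(1.903,4.000)
cell (1,4): code 0111 → (1.903,4.000)–(2.000,4.382)
cell (1,5): code 1001 → (2.000,5.069)–(1.000,5.484)
cell (2,4): code 0010 → (2.000,4.382)–(2.058,5.000)
cell (2,5): code 0001 → (2.058,5.000)–(2.000,5.069)
total: 8 segments, chained into 1 closed loop(s), length Σ = 5.397058

segments=8 loops=1 length=5.397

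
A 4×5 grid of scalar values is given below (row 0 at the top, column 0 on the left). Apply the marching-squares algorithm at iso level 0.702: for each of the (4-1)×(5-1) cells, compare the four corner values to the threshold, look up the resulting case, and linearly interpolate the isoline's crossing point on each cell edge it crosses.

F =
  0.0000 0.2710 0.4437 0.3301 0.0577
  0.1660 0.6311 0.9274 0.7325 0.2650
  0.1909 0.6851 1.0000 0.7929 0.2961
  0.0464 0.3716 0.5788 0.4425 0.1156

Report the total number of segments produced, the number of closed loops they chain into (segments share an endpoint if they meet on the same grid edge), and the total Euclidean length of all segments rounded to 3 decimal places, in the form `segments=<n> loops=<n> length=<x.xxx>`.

segments=8 loops=1 length=6.684

cell (0,1): code 0100 → (0.534,2.000)–(1.000,1.239)
cell (0,2): code 1100 → (0.924,3.000)–(0.534,2.000)
cell (0,3): code 1000 → (1.000,3.065)–(0.924,3.000)
cell (1,1): code 0110 → (1.000,1.239)–(2.000,1.054)
cell (1,3): code 1001 → (2.000,3.183)–(1.000,3.065)
cell (2,1): code 0010 → (2.000,1.054)–(2.708,2.000)
cell (2,2): code 0011 → (2.708,2.000)–(2.259,3.000)
cell (2,3): code 0001 → (2.259,3.000)–(2.000,3.183)
total: 8 segments, chained into 1 closed loop(s), length Σ = 6.684342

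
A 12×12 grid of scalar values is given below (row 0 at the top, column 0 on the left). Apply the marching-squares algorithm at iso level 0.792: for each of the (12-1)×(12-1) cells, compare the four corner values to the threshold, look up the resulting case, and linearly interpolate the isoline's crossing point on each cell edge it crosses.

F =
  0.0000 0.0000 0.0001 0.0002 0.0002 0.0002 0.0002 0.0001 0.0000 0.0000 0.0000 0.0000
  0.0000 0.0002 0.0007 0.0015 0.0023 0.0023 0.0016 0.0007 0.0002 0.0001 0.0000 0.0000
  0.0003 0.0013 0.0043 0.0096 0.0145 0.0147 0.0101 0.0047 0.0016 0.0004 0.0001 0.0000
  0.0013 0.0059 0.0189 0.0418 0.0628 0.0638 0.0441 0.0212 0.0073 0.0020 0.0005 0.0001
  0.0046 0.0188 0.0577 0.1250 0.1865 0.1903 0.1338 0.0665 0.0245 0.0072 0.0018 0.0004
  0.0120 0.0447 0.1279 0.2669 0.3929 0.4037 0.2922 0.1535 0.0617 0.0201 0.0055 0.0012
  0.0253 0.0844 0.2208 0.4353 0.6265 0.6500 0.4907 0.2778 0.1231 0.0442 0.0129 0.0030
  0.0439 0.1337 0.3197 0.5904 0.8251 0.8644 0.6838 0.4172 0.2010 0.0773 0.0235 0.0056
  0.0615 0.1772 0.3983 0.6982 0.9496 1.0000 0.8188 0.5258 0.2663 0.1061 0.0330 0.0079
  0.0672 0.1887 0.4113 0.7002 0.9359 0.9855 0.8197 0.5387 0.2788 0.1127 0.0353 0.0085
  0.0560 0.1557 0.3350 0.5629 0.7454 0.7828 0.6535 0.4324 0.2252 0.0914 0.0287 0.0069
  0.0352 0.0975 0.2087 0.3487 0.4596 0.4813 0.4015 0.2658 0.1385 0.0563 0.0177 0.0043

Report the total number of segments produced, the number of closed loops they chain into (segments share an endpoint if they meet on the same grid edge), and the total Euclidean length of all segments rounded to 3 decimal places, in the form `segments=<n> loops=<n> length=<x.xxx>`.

segments=12 loops=1 length=9.546

cell (6,3): code 0100 → (6.833,4.000)–(7.000,3.859)
cell (6,4): code 1100 → (6.662,5.000)–(6.833,4.000)
cell (6,5): code 1000 → (7.000,5.401)–(6.662,5.000)
cell (7,3): code 0110 → (7.000,3.859)–(8.000,3.373)
cell (7,5): code 1101 → (7.801,6.000)–(7.000,5.401)
cell (7,6): code 1000 → (8.000,6.091)–(7.801,6.000)
cell (8,3): code 0110 → (8.000,3.373)–(9.000,3.389)
cell (8,6): code 1001 → (9.000,6.099)–(8.000,6.091)
cell (9,3): code 0010 → (9.000,3.389)–(9.755,4.000)
cell (9,4): code 0011 → (9.755,4.000)–(9.955,5.000)
cell (9,5): code 0011 → (9.955,5.000)–(9.167,6.000)
cell (9,6): code 0001 → (9.167,6.000)–(9.000,6.099)
total: 12 segments, chained into 1 closed loop(s), length Σ = 9.545853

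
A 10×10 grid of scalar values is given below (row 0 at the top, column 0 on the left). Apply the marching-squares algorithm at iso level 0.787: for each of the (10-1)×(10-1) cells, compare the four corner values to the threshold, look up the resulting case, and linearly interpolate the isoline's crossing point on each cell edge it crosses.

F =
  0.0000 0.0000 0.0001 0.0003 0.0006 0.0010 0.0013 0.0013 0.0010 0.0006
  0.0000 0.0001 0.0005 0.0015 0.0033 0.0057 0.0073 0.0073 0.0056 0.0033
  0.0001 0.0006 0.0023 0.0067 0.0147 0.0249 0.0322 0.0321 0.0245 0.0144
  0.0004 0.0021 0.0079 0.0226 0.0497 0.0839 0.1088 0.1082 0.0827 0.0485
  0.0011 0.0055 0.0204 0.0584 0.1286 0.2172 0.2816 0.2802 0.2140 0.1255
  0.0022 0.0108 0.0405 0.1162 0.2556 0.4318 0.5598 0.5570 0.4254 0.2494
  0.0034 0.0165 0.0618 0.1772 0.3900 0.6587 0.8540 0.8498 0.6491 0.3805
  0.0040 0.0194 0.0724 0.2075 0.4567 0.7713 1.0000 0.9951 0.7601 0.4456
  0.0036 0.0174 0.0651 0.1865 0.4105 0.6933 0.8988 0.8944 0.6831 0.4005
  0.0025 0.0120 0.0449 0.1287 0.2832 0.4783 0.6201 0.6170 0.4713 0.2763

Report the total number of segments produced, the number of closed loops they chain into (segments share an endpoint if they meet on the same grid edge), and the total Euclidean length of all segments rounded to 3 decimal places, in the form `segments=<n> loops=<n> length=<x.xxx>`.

segments=10 loops=1 length=8.560

cell (5,5): code 0100 → (5.772,6.000)–(6.000,5.657)
cell (5,6): code 1100 → (5.786,7.000)–(5.772,6.000)
cell (5,7): code 1000 → (6.000,7.313)–(5.786,7.000)
cell (6,5): code 0110 → (6.000,5.657)–(7.000,5.069)
cell (6,7): code 1001 → (7.000,7.886)–(6.000,7.313)
cell (7,5): code 0110 → (7.000,5.069)–(8.000,5.456)
cell (7,7): code 1001 → (8.000,7.508)–(7.000,7.886)
cell (8,5): code 0010 → (8.000,5.456)–(8.401,6.000)
cell (8,6): code 0011 → (8.401,6.000)–(8.387,7.000)
cell (8,7): code 0001 → (8.387,7.000)–(8.000,7.508)
total: 10 segments, chained into 1 closed loop(s), length Σ = 8.559932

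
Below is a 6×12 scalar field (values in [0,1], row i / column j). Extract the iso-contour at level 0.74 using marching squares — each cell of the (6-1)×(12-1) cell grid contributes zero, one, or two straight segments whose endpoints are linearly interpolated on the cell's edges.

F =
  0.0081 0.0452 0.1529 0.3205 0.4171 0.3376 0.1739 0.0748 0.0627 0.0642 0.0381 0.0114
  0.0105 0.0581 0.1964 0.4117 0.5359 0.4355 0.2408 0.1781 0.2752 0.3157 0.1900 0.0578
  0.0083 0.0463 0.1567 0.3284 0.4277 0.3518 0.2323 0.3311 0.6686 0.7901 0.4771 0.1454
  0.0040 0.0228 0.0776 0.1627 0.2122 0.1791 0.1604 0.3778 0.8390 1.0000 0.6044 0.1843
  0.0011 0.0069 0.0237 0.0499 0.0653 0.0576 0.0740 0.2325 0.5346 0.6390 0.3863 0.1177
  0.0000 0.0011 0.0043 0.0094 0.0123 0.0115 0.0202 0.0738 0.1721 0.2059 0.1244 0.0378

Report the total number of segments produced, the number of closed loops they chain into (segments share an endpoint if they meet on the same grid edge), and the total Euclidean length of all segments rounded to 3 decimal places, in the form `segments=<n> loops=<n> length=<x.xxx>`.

cell (1,8): code 0100 → (1.894,9.000)–(2.000,8.588)
cell (1,9): code 1000 → (2.000,9.160)–(1.894,9.000)
cell (2,7): code 0100 → (2.419,8.000)–(3.000,7.785)
cell (2,8): code 1110 → (2.000,8.588)–(2.419,8.000)
cell (2,9): code 1001 → (3.000,9.657)–(2.000,9.160)
cell (3,7): code 0010 → (3.000,7.785)–(3.325,8.000)
cell (3,8): code 0011 → (3.325,8.000)–(3.720,9.000)
cell (3,9): code 0001 → (3.720,9.000)–(3.000,9.657)
total: 8 segments, chained into 1 closed loop(s), length Σ = 5.515190

segments=8 loops=1 length=5.515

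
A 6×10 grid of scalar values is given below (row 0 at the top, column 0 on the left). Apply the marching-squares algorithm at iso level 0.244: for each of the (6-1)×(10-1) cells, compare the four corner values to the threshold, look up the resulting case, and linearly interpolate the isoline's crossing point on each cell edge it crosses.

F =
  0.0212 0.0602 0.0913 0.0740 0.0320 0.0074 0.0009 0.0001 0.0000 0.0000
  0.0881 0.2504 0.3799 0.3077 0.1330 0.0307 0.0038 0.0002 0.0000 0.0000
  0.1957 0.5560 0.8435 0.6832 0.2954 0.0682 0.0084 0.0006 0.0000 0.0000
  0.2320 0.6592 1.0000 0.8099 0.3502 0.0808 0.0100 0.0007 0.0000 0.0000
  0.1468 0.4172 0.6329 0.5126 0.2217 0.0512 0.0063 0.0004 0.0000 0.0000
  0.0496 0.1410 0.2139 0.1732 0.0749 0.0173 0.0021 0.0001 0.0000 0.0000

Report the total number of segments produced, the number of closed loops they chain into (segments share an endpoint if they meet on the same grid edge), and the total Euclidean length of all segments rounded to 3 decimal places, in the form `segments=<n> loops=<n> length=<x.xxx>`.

cell (0,0): code 0100 → (0.966,1.000)–(1.000,0.961)
cell (0,1): code 1100 → (0.529,2.000)–(0.966,1.000)
cell (0,2): code 1100 → (0.727,3.000)–(0.529,2.000)
cell (0,3): code 1000 → (1.000,3.365)–(0.727,3.000)
cell (1,0): code 0110 → (1.000,0.961)–(2.000,0.134)
cell (1,3): code 1101 → (1.683,4.000)–(1.000,3.365)
cell (1,4): code 1000 → (2.000,4.226)–(1.683,4.000)
cell (2,0): code 0110 → (2.000,0.134)–(3.000,0.028)
cell (2,4): code 1001 → (3.000,4.394)–(2.000,4.226)
cell (3,0): code 0110 → (3.000,0.028)–(4.000,0.359)
cell (3,3): code 1011 → (4.000,3.923)–(3.826,4.000)
cell (3,4): code 0001 → (3.826,4.000)–(3.000,4.394)
cell (4,0): code 0010 → (4.000,0.359)–(4.627,1.000)
cell (4,1): code 0011 → (4.627,1.000)–(4.928,2.000)
cell (4,2): code 0011 → (4.928,2.000)–(4.791,3.000)
cell (4,3): code 0001 → (4.791,3.000)–(4.000,3.923)
total: 16 segments, chained into 1 closed loop(s), length Σ = 13.582162

segments=16 loops=1 length=13.582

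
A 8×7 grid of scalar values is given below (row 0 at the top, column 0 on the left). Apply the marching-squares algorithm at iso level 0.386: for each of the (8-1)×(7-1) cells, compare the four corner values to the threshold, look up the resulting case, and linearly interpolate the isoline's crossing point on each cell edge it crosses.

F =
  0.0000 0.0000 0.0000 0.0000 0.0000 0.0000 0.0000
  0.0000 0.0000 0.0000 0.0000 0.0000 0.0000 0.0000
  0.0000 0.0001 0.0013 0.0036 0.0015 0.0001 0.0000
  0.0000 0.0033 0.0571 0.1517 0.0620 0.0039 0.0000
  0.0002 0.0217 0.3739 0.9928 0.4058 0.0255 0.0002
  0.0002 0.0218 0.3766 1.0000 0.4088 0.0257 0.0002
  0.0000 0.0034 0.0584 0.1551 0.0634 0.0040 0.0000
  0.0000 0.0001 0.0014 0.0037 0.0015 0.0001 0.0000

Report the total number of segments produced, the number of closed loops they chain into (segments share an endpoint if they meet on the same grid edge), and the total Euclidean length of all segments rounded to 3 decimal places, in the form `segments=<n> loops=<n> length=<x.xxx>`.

segments=8 loops=1 length=7.007

cell (3,2): code 0100 → (3.279,3.000)–(4.000,2.020)
cell (3,3): code 1100 → (3.942,4.000)–(3.279,3.000)
cell (3,4): code 1000 → (4.000,4.052)–(3.942,4.000)
cell (4,2): code 0110 → (4.000,2.020)–(5.000,2.015)
cell (4,4): code 1001 → (5.000,4.060)–(4.000,4.052)
cell (5,2): code 0010 → (5.000,2.015)–(5.727,3.000)
cell (5,3): code 0011 → (5.727,3.000)–(5.066,4.000)
cell (5,4): code 0001 → (5.066,4.000)–(5.000,4.060)
total: 8 segments, chained into 1 closed loop(s), length Σ = 7.006667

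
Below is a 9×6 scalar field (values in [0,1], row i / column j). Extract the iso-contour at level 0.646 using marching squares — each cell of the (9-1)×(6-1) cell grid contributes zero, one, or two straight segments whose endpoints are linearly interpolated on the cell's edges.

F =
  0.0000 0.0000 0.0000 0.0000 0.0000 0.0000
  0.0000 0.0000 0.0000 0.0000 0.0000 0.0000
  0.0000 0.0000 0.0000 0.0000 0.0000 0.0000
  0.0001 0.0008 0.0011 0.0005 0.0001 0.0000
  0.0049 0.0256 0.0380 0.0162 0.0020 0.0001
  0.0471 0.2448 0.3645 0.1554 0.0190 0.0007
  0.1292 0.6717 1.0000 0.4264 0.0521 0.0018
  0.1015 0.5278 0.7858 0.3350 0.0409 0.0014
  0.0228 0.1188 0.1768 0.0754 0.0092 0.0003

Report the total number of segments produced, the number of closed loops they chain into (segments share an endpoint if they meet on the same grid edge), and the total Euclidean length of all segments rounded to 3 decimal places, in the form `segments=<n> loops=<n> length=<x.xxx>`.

segments=8 loops=1 length=5.170

cell (5,0): code 0100 → (5.940,1.000)–(6.000,0.953)
cell (5,1): code 1100 → (5.443,2.000)–(5.940,1.000)
cell (5,2): code 1000 → (6.000,2.617)–(5.443,2.000)
cell (6,0): code 0010 → (6.000,0.953)–(6.179,1.000)
cell (6,1): code 0111 → (6.179,1.000)–(7.000,1.458)
cell (6,2): code 1001 → (7.000,2.310)–(6.000,2.617)
cell (7,1): code 0010 → (7.000,1.458)–(7.230,2.000)
cell (7,2): code 0001 → (7.230,2.000)–(7.000,2.310)
total: 8 segments, chained into 1 closed loop(s), length Σ = 5.170291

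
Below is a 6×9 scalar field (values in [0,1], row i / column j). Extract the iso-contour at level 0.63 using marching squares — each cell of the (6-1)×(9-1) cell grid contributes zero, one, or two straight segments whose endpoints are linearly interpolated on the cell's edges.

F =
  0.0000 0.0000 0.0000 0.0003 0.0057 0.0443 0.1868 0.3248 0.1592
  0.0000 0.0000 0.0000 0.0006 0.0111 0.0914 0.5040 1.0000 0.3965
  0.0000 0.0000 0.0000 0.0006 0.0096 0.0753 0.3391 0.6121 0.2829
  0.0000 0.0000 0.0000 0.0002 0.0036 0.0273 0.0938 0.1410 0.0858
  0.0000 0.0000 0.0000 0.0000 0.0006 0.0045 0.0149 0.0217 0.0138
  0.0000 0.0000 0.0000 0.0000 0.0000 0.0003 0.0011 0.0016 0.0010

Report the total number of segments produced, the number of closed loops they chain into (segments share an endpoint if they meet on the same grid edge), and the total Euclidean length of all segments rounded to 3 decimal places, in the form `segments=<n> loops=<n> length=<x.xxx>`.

segments=4 loops=1 length=4.093

cell (0,6): code 0100 → (0.452,7.000)–(1.000,6.254)
cell (0,7): code 1000 → (1.000,7.613)–(0.452,7.000)
cell (1,6): code 0010 → (1.000,6.254)–(1.954,7.000)
cell (1,7): code 0001 → (1.954,7.000)–(1.000,7.613)
total: 4 segments, chained into 1 closed loop(s), length Σ = 4.092712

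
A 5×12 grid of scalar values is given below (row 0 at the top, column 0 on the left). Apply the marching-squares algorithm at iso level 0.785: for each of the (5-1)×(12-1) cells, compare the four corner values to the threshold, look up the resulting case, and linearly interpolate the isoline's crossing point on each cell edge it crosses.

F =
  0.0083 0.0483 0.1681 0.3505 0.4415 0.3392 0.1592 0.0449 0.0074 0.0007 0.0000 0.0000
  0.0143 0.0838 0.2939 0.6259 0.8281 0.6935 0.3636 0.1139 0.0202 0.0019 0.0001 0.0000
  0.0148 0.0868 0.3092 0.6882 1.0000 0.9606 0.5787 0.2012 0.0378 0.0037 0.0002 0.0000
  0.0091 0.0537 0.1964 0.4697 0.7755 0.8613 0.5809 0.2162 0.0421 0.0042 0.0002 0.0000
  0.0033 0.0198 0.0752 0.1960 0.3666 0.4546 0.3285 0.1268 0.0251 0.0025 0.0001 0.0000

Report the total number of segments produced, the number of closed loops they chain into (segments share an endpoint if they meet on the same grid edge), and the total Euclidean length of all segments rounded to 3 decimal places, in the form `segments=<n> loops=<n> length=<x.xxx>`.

segments=10 loops=1 length=6.806

cell (0,3): code 0100 → (0.889,4.000)–(1.000,3.787)
cell (0,4): code 1000 → (1.000,4.320)–(0.889,4.000)
cell (1,3): code 0110 → (1.000,3.787)–(2.000,3.310)
cell (1,4): code 1101 → (1.343,5.000)–(1.000,4.320)
cell (1,5): code 1000 → (2.000,5.460)–(1.343,5.000)
cell (2,3): code 0010 → (2.000,3.310)–(2.958,4.000)
cell (2,4): code 0111 → (2.958,4.000)–(3.000,4.111)
cell (2,5): code 1001 → (3.000,5.272)–(2.000,5.460)
cell (3,4): code 0010 → (3.000,4.111)–(3.188,5.000)
cell (3,5): code 0001 → (3.188,5.000)–(3.000,5.272)
total: 10 segments, chained into 1 closed loop(s), length Σ = 6.806247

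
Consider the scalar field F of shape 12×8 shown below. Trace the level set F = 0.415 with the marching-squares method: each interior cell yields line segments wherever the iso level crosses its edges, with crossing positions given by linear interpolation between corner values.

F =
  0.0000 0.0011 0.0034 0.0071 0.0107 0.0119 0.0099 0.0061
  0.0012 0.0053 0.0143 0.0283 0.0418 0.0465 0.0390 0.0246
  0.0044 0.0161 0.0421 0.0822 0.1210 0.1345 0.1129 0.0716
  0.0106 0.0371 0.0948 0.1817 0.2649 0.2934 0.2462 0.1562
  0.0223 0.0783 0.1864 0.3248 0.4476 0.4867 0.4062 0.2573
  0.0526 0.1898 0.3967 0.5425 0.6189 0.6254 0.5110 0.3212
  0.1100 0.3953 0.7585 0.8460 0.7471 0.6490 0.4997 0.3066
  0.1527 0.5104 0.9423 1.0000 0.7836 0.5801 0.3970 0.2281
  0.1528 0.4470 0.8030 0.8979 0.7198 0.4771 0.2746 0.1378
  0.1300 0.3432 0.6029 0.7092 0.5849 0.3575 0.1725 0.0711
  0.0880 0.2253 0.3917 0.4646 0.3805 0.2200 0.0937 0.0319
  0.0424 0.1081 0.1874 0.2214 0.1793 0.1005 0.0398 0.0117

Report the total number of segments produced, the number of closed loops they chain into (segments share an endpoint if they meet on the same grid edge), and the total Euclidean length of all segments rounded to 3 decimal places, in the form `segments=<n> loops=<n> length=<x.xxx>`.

cell (3,3): code 0100 → (3.822,4.000)–(4.000,3.735)
cell (3,4): code 1100 → (3.629,5.000)–(3.822,4.000)
cell (3,5): code 1000 → (4.000,5.891)–(3.629,5.000)
cell (4,2): code 0100 → (4.414,3.000)–(5.000,2.126)
cell (4,3): code 1110 → (4.000,3.735)–(4.414,3.000)
cell (4,5): code 1101 → (4.084,6.000)–(4.000,5.891)
cell (4,6): code 1000 → (5.000,6.506)–(4.084,6.000)
cell (5,1): code 0100 → (5.051,2.000)–(6.000,1.054)
cell (5,2): code 1110 → (5.000,2.126)–(5.051,2.000)
cell (5,6): code 1001 → (6.000,6.439)–(5.000,6.506)
cell (6,0): code 0100 → (6.171,1.000)–(7.000,0.733)
cell (6,1): code 1110 → (6.000,1.054)–(6.171,1.000)
cell (6,5): code 1011 → (7.000,5.902)–(6.825,6.000)
cell (6,6): code 0001 → (6.825,6.000)–(6.000,6.439)
cell (7,0): code 0110 → (7.000,0.733)–(8.000,0.891)
cell (7,5): code 1001 → (8.000,5.307)–(7.000,5.902)
cell (8,0): code 0010 → (8.000,0.891)–(8.308,1.000)
cell (8,1): code 0111 → (8.308,1.000)–(9.000,1.276)
cell (8,4): code 1011 → (9.000,4.747)–(8.519,5.000)
cell (8,5): code 0001 → (8.519,5.000)–(8.000,5.307)
cell (9,1): code 0010 → (9.000,1.276)–(9.890,2.000)
cell (9,2): code 0111 → (9.890,2.000)–(10.000,2.320)
cell (9,3): code 1011 → (10.000,3.590)–(9.831,4.000)
cell (9,4): code 0001 → (9.831,4.000)–(9.000,4.747)
cell (10,2): code 0010 → (10.000,2.320)–(10.204,3.000)
cell (10,3): code 0001 → (10.204,3.000)–(10.000,3.590)
total: 26 segments, chained into 1 closed loop(s), length Σ = 18.820646

segments=26 loops=1 length=18.821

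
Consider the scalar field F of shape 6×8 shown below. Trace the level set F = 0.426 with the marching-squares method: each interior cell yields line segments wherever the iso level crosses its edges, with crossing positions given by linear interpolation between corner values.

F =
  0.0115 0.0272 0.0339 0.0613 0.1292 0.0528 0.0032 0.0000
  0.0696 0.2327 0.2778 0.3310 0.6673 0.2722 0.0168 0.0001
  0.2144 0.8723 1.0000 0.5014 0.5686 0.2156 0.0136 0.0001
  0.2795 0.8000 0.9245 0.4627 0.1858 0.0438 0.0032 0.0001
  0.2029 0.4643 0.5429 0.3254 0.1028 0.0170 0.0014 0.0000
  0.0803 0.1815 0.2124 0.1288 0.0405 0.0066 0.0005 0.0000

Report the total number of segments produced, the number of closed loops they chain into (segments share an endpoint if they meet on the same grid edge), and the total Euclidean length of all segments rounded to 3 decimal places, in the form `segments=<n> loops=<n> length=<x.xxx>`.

cell (0,3): code 0100 → (0.552,4.000)–(1.000,3.282)
cell (0,4): code 1000 → (1.000,4.611)–(0.552,4.000)
cell (1,0): code 0100 → (1.302,1.000)–(2.000,0.322)
cell (1,1): code 1100 → (1.205,2.000)–(1.302,1.000)
cell (1,2): code 1100 → (1.558,3.000)–(1.205,2.000)
cell (1,3): code 1110 → (1.000,3.282)–(1.558,3.000)
cell (1,4): code 1001 → (2.000,4.404)–(1.000,4.611)
cell (2,0): code 0110 → (2.000,0.322)–(3.000,0.281)
cell (2,3): code 1011 → (3.000,3.133)–(2.373,4.000)
cell (2,4): code 0001 → (2.373,4.000)–(2.000,4.404)
cell (3,0): code 0110 → (3.000,0.281)–(4.000,0.853)
cell (3,2): code 1011 → (4.000,2.537)–(3.267,3.000)
cell (3,3): code 0001 → (3.267,3.000)–(3.000,3.133)
cell (4,0): code 0010 → (4.000,0.853)–(4.135,1.000)
cell (4,1): code 0011 → (4.135,1.000)–(4.354,2.000)
cell (4,2): code 0001 → (4.354,2.000)–(4.000,2.537)
total: 16 segments, chained into 1 closed loop(s), length Σ = 13.092360

segments=16 loops=1 length=13.092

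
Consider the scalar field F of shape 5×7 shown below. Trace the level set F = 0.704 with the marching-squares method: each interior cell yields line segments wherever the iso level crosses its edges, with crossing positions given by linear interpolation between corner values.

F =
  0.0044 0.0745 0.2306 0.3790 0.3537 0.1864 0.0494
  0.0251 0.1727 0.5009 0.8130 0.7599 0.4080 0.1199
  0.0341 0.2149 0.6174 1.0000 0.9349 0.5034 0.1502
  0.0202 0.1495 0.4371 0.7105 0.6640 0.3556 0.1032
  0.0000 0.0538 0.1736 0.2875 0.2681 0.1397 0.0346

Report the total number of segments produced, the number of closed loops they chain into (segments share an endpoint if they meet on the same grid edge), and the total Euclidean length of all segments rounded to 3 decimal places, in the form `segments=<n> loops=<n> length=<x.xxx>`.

segments=10 loops=1 length=7.100

cell (0,2): code 0100 → (0.749,3.000)–(1.000,2.651)
cell (0,3): code 1100 → (0.862,4.000)–(0.749,3.000)
cell (0,4): code 1000 → (1.000,4.159)–(0.862,4.000)
cell (1,2): code 0110 → (1.000,2.651)–(2.000,2.226)
cell (1,4): code 1001 → (2.000,4.535)–(1.000,4.159)
cell (2,2): code 0110 → (2.000,2.226)–(3.000,2.976)
cell (2,3): code 1011 → (3.000,3.140)–(2.852,4.000)
cell (2,4): code 0001 → (2.852,4.000)–(2.000,4.535)
cell (3,2): code 0010 → (3.000,2.976)–(3.015,3.000)
cell (3,3): code 0001 → (3.015,3.000)–(3.000,3.140)
total: 10 segments, chained into 1 closed loop(s), length Σ = 7.099603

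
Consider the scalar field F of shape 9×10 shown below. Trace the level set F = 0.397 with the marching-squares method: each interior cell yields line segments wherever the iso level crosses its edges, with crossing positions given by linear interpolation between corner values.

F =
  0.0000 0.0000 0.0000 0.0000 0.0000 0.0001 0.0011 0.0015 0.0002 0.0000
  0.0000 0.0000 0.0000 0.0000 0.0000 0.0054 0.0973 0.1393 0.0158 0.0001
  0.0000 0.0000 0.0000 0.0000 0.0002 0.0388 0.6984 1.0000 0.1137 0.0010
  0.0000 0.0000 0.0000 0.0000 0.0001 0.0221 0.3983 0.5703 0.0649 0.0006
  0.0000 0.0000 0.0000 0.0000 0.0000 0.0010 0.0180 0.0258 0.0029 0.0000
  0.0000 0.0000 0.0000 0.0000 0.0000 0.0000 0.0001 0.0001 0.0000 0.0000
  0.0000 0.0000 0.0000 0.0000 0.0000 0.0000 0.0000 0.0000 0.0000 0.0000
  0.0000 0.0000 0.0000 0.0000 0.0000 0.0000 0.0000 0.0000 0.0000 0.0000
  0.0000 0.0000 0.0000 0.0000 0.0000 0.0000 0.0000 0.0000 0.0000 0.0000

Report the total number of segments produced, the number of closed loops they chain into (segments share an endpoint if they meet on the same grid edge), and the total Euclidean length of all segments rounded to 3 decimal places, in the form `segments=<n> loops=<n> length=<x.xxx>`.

cell (1,5): code 0100 → (1.499,6.000)–(2.000,5.543)
cell (1,6): code 1100 → (1.299,7.000)–(1.499,6.000)
cell (1,7): code 1000 → (2.000,7.680)–(1.299,7.000)
cell (2,5): code 0110 → (2.000,5.543)–(3.000,5.997)
cell (2,7): code 1001 → (3.000,7.343)–(2.000,7.680)
cell (3,5): code 0010 → (3.000,5.997)–(3.003,6.000)
cell (3,6): code 0011 → (3.003,6.000)–(3.318,7.000)
cell (3,7): code 0001 → (3.318,7.000)–(3.000,7.343)
total: 8 segments, chained into 1 closed loop(s), length Σ = 6.349142

segments=8 loops=1 length=6.349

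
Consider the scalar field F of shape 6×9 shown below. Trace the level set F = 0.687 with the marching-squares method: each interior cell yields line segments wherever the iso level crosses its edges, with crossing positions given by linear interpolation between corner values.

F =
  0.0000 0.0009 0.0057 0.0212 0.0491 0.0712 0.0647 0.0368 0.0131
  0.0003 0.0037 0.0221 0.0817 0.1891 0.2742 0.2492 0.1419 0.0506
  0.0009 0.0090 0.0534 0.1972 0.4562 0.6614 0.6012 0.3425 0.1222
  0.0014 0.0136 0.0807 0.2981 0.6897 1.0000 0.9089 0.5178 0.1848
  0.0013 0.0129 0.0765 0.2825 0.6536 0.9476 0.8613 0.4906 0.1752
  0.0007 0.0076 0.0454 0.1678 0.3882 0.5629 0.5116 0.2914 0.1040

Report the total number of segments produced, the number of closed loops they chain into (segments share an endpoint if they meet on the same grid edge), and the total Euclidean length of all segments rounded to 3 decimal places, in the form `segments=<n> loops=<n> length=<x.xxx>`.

segments=10 loops=1 length=8.134

cell (2,3): code 0100 → (2.988,4.000)–(3.000,3.993)
cell (2,4): code 1100 → (2.076,5.000)–(2.988,4.000)
cell (2,5): code 1100 → (2.279,6.000)–(2.076,5.000)
cell (2,6): code 1000 → (3.000,6.567)–(2.279,6.000)
cell (3,3): code 0010 → (3.000,3.993)–(3.075,4.000)
cell (3,4): code 0111 → (3.075,4.000)–(4.000,4.114)
cell (3,6): code 1001 → (4.000,6.470)–(3.000,6.567)
cell (4,4): code 0010 → (4.000,4.114)–(4.677,5.000)
cell (4,5): code 0011 → (4.677,5.000)–(4.498,6.000)
cell (4,6): code 0001 → (4.498,6.000)–(4.000,6.470)
total: 10 segments, chained into 1 closed loop(s), length Σ = 8.134165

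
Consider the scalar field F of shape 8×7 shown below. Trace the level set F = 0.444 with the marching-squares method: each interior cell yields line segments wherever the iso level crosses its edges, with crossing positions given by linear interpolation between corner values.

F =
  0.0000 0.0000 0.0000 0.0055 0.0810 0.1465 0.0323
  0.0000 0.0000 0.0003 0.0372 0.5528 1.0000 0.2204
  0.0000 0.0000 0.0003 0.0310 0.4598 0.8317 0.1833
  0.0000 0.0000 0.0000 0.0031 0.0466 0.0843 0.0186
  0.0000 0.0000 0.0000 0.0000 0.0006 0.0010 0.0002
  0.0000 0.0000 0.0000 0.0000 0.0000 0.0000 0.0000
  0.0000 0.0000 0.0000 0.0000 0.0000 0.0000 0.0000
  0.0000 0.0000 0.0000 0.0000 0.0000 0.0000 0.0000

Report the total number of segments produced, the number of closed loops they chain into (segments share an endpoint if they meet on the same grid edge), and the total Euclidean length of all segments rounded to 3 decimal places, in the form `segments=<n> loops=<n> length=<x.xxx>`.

segments=8 loops=1 length=6.339

cell (0,3): code 0100 → (0.769,4.000)–(1.000,3.789)
cell (0,4): code 1100 → (0.349,5.000)–(0.769,4.000)
cell (0,5): code 1000 → (1.000,5.713)–(0.349,5.000)
cell (1,3): code 0110 → (1.000,3.789)–(2.000,3.963)
cell (1,5): code 1001 → (2.000,5.598)–(1.000,5.713)
cell (2,3): code 0010 → (2.000,3.963)–(2.038,4.000)
cell (2,4): code 0011 → (2.038,4.000)–(2.519,5.000)
cell (2,5): code 0001 → (2.519,5.000)–(2.000,5.598)
total: 8 segments, chained into 1 closed loop(s), length Σ = 6.339252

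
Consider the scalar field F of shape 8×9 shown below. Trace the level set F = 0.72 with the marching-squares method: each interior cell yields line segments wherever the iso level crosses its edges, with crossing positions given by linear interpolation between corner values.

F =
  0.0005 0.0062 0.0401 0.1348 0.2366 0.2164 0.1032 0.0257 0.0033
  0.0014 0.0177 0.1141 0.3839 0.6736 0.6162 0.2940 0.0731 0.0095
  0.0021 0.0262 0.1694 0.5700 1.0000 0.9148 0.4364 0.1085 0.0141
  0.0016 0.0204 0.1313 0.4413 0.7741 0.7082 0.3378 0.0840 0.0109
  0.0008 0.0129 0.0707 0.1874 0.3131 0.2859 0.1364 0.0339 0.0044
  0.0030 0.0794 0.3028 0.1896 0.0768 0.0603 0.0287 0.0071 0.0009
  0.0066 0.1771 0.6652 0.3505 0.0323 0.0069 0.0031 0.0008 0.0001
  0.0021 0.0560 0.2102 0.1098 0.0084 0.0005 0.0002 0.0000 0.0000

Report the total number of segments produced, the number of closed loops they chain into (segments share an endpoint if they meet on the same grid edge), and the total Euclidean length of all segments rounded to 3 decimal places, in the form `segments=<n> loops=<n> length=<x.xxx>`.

cell (1,3): code 0100 → (1.142,4.000)–(2.000,3.349)
cell (1,4): code 1100 → (1.348,5.000)–(1.142,4.000)
cell (1,5): code 1000 → (2.000,5.407)–(1.348,5.000)
cell (2,3): code 0110 → (2.000,3.349)–(3.000,3.837)
cell (2,4): code 1011 → (3.000,4.821)–(2.943,5.000)
cell (2,5): code 0001 → (2.943,5.000)–(2.000,5.407)
cell (3,3): code 0010 → (3.000,3.837)–(3.117,4.000)
cell (3,4): code 0001 → (3.117,4.000)–(3.000,4.821)
total: 8 segments, chained into 1 closed loop(s), length Σ = 6.224669

segments=8 loops=1 length=6.225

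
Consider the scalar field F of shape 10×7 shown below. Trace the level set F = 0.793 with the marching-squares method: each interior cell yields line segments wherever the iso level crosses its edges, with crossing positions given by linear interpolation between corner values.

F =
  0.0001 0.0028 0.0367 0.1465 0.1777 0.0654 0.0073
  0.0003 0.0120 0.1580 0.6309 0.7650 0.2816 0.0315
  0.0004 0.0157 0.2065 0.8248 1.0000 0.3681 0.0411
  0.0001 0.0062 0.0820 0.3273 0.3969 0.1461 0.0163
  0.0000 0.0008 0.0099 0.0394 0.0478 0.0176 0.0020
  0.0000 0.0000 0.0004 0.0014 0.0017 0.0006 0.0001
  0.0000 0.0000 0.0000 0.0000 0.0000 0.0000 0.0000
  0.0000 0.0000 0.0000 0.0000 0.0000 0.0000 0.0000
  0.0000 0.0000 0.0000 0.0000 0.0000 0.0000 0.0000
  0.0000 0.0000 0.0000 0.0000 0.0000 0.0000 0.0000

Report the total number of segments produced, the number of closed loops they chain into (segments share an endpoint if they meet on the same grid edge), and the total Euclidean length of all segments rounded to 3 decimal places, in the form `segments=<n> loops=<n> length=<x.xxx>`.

cell (1,2): code 0100 → (1.836,3.000)–(2.000,2.949)
cell (1,3): code 1100 → (1.119,4.000)–(1.836,3.000)
cell (1,4): code 1000 → (2.000,4.328)–(1.119,4.000)
cell (2,2): code 0010 → (2.000,2.949)–(2.064,3.000)
cell (2,3): code 0011 → (2.064,3.000)–(2.343,4.000)
cell (2,4): code 0001 → (2.343,4.000)–(2.000,4.328)
total: 6 segments, chained into 1 closed loop(s), length Σ = 3.936844

segments=6 loops=1 length=3.937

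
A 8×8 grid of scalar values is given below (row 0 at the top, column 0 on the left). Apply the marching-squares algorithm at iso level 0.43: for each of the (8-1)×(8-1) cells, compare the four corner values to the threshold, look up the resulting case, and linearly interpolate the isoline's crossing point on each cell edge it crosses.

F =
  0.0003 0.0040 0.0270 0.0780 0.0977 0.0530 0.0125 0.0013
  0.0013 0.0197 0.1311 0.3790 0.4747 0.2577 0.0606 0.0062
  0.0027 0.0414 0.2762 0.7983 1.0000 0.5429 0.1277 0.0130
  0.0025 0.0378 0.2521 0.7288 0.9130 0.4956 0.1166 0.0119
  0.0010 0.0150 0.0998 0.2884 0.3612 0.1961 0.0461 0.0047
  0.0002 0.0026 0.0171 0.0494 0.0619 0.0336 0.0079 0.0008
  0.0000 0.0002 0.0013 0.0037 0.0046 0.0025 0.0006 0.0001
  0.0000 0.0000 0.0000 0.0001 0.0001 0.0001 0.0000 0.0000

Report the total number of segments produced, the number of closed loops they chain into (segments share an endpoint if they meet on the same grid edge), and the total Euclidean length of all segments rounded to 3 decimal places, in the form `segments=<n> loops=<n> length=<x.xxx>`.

cell (0,3): code 0100 → (0.881,4.000)–(1.000,3.533)
cell (0,4): code 1000 → (1.000,4.206)–(0.881,4.000)
cell (1,2): code 0100 → (1.122,3.000)–(2.000,2.295)
cell (1,3): code 1110 → (1.000,3.533)–(1.122,3.000)
cell (1,4): code 1101 → (1.604,5.000)–(1.000,4.206)
cell (1,5): code 1000 → (2.000,5.272)–(1.604,5.000)
cell (2,2): code 0110 → (2.000,2.295)–(3.000,2.373)
cell (2,5): code 1001 → (3.000,5.173)–(2.000,5.272)
cell (3,2): code 0010 → (3.000,2.373)–(3.678,3.000)
cell (3,3): code 0011 → (3.678,3.000)–(3.875,4.000)
cell (3,4): code 0011 → (3.875,4.000)–(3.219,5.000)
cell (3,5): code 0001 → (3.219,5.000)–(3.000,5.173)
total: 12 segments, chained into 1 closed loop(s), length Σ = 9.296865

segments=12 loops=1 length=9.297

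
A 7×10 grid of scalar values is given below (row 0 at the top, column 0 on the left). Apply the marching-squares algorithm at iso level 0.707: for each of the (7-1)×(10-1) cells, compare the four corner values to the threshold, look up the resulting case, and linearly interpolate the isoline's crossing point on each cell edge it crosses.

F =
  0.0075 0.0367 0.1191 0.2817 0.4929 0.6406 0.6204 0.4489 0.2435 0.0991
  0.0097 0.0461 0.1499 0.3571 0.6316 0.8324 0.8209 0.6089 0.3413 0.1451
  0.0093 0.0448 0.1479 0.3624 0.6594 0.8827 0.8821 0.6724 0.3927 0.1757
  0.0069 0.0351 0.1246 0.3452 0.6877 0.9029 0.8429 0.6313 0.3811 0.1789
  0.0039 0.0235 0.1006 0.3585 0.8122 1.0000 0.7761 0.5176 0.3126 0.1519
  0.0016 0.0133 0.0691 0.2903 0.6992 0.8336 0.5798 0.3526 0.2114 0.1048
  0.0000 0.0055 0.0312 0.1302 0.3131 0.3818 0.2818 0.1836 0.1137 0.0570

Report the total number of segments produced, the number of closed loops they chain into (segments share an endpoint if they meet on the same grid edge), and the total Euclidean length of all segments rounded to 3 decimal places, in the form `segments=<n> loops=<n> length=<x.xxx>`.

segments=16 loops=1 length=12.761

cell (0,4): code 0100 → (0.346,5.000)–(1.000,4.375)
cell (0,5): code 1100 → (0.432,6.000)–(0.346,5.000)
cell (0,6): code 1000 → (1.000,6.537)–(0.432,6.000)
cell (1,4): code 0110 → (1.000,4.375)–(2.000,4.213)
cell (1,6): code 1001 → (2.000,6.835)–(1.000,6.537)
cell (2,4): code 0110 → (2.000,4.213)–(3.000,4.090)
cell (2,6): code 1001 → (3.000,6.642)–(2.000,6.835)
cell (3,3): code 0100 → (3.155,4.000)–(4.000,3.768)
cell (3,4): code 1110 → (3.000,4.090)–(3.155,4.000)
cell (3,6): code 1001 → (4.000,6.267)–(3.000,6.642)
cell (4,3): code 0010 → (4.000,3.768)–(4.931,4.000)
cell (4,4): code 0111 → (4.931,4.000)–(5.000,4.058)
cell (4,5): code 1011 → (5.000,5.499)–(4.352,6.000)
cell (4,6): code 0001 → (4.352,6.000)–(4.000,6.267)
cell (5,4): code 0010 → (5.000,4.058)–(5.280,5.000)
cell (5,5): code 0001 → (5.280,5.000)–(5.000,5.499)
total: 16 segments, chained into 1 closed loop(s), length Σ = 12.761154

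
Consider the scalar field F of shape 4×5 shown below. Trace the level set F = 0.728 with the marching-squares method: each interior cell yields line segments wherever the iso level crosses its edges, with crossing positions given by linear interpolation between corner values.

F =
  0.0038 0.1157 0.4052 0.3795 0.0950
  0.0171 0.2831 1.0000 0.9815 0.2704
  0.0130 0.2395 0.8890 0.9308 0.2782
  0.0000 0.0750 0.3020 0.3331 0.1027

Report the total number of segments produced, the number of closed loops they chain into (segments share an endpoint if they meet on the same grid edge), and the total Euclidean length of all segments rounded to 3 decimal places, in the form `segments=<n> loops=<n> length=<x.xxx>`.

cell (0,1): code 0100 → (0.543,2.000)–(1.000,1.621)
cell (0,2): code 1100 → (0.579,3.000)–(0.543,2.000)
cell (0,3): code 1000 → (1.000,3.356)–(0.579,3.000)
cell (1,1): code 0110 → (1.000,1.621)–(2.000,1.752)
cell (1,3): code 1001 → (2.000,3.311)–(1.000,3.356)
cell (2,1): code 0010 → (2.000,1.752)–(2.274,2.000)
cell (2,2): code 0011 → (2.274,2.000)–(2.339,3.000)
cell (2,3): code 0001 → (2.339,3.000)–(2.000,3.311)
total: 8 segments, chained into 1 closed loop(s), length Σ = 5.988152

segments=8 loops=1 length=5.988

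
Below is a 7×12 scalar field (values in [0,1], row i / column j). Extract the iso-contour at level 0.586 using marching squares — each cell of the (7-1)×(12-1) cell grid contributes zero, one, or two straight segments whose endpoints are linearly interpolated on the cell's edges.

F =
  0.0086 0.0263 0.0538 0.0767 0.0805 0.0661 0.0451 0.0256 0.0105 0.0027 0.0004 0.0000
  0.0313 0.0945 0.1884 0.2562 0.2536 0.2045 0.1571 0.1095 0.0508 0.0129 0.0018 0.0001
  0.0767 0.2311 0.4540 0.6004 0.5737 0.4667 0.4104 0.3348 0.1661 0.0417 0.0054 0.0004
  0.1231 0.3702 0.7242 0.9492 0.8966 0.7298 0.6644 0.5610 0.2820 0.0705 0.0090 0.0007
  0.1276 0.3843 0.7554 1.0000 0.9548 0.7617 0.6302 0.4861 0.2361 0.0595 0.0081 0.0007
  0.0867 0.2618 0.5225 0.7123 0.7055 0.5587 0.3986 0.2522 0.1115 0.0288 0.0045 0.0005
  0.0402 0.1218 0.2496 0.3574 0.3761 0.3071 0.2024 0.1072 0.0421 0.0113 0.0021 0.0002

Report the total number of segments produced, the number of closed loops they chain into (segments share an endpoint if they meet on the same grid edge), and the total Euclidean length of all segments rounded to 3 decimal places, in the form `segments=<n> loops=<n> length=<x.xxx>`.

segments=18 loops=1 length=13.541

cell (1,2): code 0100 → (1.958,3.000)–(2.000,2.902)
cell (1,3): code 1000 → (2.000,3.539)–(1.958,3.000)
cell (2,1): code 0100 → (2.489,2.000)–(3.000,1.610)
cell (2,2): code 1110 → (2.000,2.902)–(2.489,2.000)
cell (2,3): code 1101 → (2.038,4.000)–(2.000,3.539)
cell (2,4): code 1100 → (2.453,5.000)–(2.038,4.000)
cell (2,5): code 1100 → (2.691,6.000)–(2.453,5.000)
cell (2,6): code 1000 → (3.000,6.758)–(2.691,6.000)
cell (3,1): code 0110 → (3.000,1.610)–(4.000,1.544)
cell (3,6): code 1001 → (4.000,6.307)–(3.000,6.758)
cell (4,1): code 0010 → (4.000,1.544)–(4.727,2.000)
cell (4,2): code 0111 → (4.727,2.000)–(5.000,2.335)
cell (4,4): code 1011 → (5.000,4.814)–(4.866,5.000)
cell (4,5): code 0011 → (4.866,5.000)–(4.191,6.000)
cell (4,6): code 0001 → (4.191,6.000)–(4.000,6.307)
cell (5,2): code 0010 → (5.000,2.335)–(5.356,3.000)
cell (5,3): code 0011 → (5.356,3.000)–(5.363,4.000)
cell (5,4): code 0001 → (5.363,4.000)–(5.000,4.814)
total: 18 segments, chained into 1 closed loop(s), length Σ = 13.540993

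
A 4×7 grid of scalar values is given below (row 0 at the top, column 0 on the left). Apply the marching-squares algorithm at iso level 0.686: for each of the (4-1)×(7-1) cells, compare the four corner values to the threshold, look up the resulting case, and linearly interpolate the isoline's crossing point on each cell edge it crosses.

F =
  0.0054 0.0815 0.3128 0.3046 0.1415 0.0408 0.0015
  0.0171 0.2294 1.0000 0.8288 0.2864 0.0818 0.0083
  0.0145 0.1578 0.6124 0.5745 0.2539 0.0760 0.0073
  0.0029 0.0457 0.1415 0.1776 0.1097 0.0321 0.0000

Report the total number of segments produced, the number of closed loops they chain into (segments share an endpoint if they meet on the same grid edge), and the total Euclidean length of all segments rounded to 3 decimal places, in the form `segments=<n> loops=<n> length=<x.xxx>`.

cell (0,1): code 0100 → (0.543,2.000)–(1.000,1.593)
cell (0,2): code 1100 → (0.728,3.000)–(0.543,2.000)
cell (0,3): code 1000 → (1.000,3.263)–(0.728,3.000)
cell (1,1): code 0010 → (1.000,1.593)–(1.810,2.000)
cell (1,2): code 0011 → (1.810,2.000)–(1.562,3.000)
cell (1,3): code 0001 → (1.562,3.000)–(1.000,3.263)
total: 6 segments, chained into 1 closed loop(s), length Σ = 4.565393

segments=6 loops=1 length=4.565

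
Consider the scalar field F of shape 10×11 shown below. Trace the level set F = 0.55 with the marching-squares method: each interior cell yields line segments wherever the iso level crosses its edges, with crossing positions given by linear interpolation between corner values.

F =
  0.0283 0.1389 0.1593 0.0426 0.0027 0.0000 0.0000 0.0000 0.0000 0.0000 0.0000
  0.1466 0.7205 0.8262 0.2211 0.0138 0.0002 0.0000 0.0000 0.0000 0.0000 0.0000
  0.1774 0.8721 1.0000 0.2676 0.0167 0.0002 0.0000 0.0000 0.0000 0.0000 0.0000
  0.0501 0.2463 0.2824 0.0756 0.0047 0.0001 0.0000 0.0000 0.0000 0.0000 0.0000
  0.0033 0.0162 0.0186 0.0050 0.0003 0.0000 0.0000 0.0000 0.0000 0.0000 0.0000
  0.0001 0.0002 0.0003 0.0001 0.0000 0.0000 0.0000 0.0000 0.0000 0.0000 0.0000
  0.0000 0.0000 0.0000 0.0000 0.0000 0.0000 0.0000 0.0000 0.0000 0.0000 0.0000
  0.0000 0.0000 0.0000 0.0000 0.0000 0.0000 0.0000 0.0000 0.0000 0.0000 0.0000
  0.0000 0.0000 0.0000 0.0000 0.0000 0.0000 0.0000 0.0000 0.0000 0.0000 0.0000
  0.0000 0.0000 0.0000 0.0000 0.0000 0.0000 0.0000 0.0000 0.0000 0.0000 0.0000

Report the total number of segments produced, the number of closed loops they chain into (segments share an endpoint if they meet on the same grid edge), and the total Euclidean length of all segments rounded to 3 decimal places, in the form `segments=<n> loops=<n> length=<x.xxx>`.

cell (0,0): code 0100 → (0.707,1.000)–(1.000,0.703)
cell (0,1): code 1100 → (0.586,2.000)–(0.707,1.000)
cell (0,2): code 1000 → (1.000,2.456)–(0.586,2.000)
cell (1,0): code 0110 → (1.000,0.703)–(2.000,0.536)
cell (1,2): code 1001 → (2.000,2.614)–(1.000,2.456)
cell (2,0): code 0010 → (2.000,0.536)–(2.515,1.000)
cell (2,1): code 0011 → (2.515,1.000)–(2.627,2.000)
cell (2,2): code 0001 → (2.627,2.000)–(2.000,2.614)
total: 8 segments, chained into 1 closed loop(s), length Σ = 6.644149

segments=8 loops=1 length=6.644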